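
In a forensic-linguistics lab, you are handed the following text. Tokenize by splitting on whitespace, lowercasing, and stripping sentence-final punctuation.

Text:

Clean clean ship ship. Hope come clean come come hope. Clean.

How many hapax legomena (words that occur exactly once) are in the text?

0

Frequencies: clean:4, come:3, ship:2, hope:2
Hapax (freq=1): (none)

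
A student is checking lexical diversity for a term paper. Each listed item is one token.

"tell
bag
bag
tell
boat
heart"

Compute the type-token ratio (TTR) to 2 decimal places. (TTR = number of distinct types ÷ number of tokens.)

0.67

N = 6 tokens, V = 4 types.
TTR = V / N = 4 / 6 = 0.67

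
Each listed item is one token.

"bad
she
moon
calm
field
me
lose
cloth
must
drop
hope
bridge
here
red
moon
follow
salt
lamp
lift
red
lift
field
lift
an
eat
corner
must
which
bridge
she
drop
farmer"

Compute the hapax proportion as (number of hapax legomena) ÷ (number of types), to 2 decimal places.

0.65

Frequencies: lift:3, she:2, moon:2, field:2, must:2, drop:2, bridge:2, red:2, bad:1, calm:1, me:1, lose:1, cloth:1, hope:1, here:1, follow:1, salt:1, lamp:1, an:1, eat:1, … (3 more, each freq 1)
Hapax count = 15; type count = 23.
Ratio = 15 / 23 = 0.65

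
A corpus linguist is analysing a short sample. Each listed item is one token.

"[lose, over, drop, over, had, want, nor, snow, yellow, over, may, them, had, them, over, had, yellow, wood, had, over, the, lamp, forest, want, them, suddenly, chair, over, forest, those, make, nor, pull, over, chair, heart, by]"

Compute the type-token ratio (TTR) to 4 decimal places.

0.5676

N = 37 tokens, V = 21 types.
TTR = V / N = 21 / 37 = 0.5676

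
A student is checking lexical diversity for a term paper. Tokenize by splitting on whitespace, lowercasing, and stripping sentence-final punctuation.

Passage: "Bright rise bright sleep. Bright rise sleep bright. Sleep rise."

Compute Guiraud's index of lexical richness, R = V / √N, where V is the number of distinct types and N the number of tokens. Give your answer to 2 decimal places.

N = 10, V = 3.
√N = 3.162278
R = 3 / 3.162278 = 0.95

0.95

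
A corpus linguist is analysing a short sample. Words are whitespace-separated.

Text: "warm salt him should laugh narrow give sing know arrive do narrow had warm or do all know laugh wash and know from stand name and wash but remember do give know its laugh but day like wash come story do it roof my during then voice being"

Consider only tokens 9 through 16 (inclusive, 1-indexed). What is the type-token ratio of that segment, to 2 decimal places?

0.88

Segment tokens 9–16: know, arrive, do, narrow, had, warm, or, do
Segment N = 8, segment V = 7.
TTR = 7 / 8 = 0.88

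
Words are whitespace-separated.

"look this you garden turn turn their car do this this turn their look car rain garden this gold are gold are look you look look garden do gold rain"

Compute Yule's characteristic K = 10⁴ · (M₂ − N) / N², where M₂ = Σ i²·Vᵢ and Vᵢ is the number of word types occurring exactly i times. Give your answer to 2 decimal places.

688.89

Frequencies: look:5, this:4, garden:3, turn:3, gold:3, you:2, their:2, car:2, do:2, rain:2, are:2
N = 30. Frequency spectrum: V_2=6, V_3=3, V_4=1, V_5=1
M₂ = 2²·6 + 3²·3 + 4²·1 + 5²·1 = 92
K = 10000 × (92 − 30) / 30² = 688.89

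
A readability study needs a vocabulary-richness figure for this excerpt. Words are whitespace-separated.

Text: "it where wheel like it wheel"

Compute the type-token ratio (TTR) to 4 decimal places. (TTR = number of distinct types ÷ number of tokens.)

N = 6 tokens, V = 4 types.
TTR = V / N = 4 / 6 = 0.6667

0.6667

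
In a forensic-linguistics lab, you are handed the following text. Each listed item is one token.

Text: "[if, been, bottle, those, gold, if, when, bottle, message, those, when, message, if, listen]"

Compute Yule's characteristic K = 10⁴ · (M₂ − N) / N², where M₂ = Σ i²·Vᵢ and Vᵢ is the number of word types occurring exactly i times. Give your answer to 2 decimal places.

Frequencies: if:3, bottle:2, those:2, when:2, message:2, been:1, gold:1, listen:1
N = 14. Frequency spectrum: V_1=3, V_2=4, V_3=1
M₂ = 1²·3 + 2²·4 + 3²·1 = 28
K = 10000 × (28 − 14) / 14² = 714.29

714.29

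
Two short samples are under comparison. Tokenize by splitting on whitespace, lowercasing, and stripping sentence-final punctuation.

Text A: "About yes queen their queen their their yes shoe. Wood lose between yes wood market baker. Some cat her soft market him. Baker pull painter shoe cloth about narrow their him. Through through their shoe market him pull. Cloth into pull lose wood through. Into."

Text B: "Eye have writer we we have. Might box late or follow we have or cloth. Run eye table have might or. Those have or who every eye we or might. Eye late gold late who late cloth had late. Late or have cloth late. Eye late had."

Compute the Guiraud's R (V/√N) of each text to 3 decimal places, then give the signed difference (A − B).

0.650

A: V=21, N=45, R=3.130
B: V=17, N=47, R=2.480
Difference = 3.130 − 2.480 = 0.650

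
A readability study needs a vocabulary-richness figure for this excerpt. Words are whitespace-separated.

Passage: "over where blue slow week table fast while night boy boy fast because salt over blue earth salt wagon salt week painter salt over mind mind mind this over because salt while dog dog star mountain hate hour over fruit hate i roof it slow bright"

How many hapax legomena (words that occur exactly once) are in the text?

15

Frequencies: over:5, salt:5, mind:3, blue:2, slow:2, week:2, fast:2, while:2, boy:2, because:2, dog:2, hate:2, where:1, table:1, night:1, earth:1, wagon:1, painter:1, this:1, star:1, … (7 more, each freq 1)
Hapax (freq=1): bright, earth, fruit, hour, i, it, mountain, night, painter, roof, star, table, this, wagon, where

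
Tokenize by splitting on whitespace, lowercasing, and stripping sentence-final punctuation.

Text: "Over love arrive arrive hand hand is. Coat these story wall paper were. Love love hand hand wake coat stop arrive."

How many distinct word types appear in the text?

13

Distinct types: {arrive, coat, hand, is, love, over, paper, stop, story, these, wake, wall, were}
V = 13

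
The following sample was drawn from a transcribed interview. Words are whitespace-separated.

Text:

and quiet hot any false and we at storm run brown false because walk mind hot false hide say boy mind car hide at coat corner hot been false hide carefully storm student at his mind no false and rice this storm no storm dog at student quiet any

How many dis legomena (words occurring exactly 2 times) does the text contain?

4

Frequencies: false:5, at:4, storm:4, and:3, hot:3, mind:3, hide:3, quiet:2, any:2, student:2, no:2, we:1, run:1, brown:1, because:1, walk:1, say:1, boy:1, car:1, coat:1, … (7 more, each freq 1)
Words with frequency 2: any, no, quiet, student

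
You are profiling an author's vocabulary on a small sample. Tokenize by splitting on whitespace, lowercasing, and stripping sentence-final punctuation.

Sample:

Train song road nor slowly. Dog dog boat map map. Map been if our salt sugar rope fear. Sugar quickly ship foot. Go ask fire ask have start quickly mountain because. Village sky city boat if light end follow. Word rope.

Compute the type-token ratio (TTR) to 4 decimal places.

N = 41 tokens, V = 32 types.
TTR = V / N = 32 / 41 = 0.7805

0.7805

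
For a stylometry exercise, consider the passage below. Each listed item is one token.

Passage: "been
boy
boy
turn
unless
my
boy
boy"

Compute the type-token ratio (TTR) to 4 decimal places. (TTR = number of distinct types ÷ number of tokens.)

0.6250

N = 8 tokens, V = 5 types.
TTR = V / N = 5 / 8 = 0.6250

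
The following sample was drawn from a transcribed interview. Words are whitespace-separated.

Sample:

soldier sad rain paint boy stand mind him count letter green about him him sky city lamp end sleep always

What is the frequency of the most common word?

Frequencies: him:3, soldier:1, sad:1, rain:1, paint:1, boy:1, stand:1, mind:1, count:1, letter:1, green:1, about:1, sky:1, city:1, lamp:1, end:1, sleep:1, always:1
Most common: 'him' with frequency 3.

3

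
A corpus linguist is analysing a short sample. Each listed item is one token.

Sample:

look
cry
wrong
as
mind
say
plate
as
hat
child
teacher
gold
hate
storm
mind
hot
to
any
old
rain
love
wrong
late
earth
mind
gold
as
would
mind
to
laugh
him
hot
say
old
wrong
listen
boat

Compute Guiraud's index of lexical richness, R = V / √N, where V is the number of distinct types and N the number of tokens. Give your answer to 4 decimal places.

4.2178

N = 38, V = 26.
√N = 6.164414
R = 26 / 6.164414 = 4.2178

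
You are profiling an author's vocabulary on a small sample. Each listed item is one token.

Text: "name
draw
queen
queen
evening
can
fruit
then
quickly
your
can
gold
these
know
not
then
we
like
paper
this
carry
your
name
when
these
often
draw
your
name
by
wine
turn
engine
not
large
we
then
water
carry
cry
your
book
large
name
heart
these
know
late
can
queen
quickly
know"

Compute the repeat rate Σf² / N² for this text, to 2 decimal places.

0.04

Frequencies: name:4, your:4, queen:3, can:3, then:3, these:3, know:3, draw:2, quickly:2, not:2, we:2, carry:2, large:2, evening:1, fruit:1, gold:1, like:1, paper:1, this:1, when:1, … (10 more, each freq 1)
Σf² = 118; N² = 2704
Repeat rate = 118 / 2704 = 0.04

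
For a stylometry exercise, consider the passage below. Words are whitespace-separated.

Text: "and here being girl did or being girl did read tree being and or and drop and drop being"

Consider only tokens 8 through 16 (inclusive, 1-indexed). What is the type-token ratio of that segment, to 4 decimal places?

0.8889

Segment tokens 8–16: girl, did, read, tree, being, and, or, and, drop
Segment N = 9, segment V = 8.
TTR = 8 / 9 = 0.8889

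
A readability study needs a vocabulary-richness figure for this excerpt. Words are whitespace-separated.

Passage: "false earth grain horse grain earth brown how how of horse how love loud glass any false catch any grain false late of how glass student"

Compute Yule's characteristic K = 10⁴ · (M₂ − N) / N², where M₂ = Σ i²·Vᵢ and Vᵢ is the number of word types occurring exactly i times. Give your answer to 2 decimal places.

Frequencies: how:4, false:3, grain:3, earth:2, horse:2, of:2, glass:2, any:2, brown:1, love:1, loud:1, catch:1, late:1, student:1
N = 26. Frequency spectrum: V_1=6, V_2=5, V_3=2, V_4=1
M₂ = 1²·6 + 2²·5 + 3²·2 + 4²·1 = 60
K = 10000 × (60 − 26) / 26² = 502.96

502.96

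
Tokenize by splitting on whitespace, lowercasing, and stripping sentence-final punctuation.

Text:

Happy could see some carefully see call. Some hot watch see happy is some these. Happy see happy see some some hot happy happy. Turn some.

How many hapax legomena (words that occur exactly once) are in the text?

Frequencies: happy:6, some:6, see:5, hot:2, could:1, carefully:1, call:1, watch:1, is:1, these:1, turn:1
Hapax (freq=1): call, carefully, could, is, these, turn, watch

7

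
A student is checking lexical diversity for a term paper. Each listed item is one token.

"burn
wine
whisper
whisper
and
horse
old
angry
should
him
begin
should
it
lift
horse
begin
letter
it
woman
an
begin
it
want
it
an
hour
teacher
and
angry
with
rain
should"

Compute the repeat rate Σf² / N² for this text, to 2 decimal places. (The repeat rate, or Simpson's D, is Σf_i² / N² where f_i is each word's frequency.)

Frequencies: it:4, should:3, begin:3, whisper:2, and:2, horse:2, angry:2, an:2, burn:1, wine:1, old:1, him:1, lift:1, letter:1, woman:1, want:1, hour:1, teacher:1, with:1, rain:1
Σf² = 66; N² = 1024
Repeat rate = 66 / 1024 = 0.06

0.06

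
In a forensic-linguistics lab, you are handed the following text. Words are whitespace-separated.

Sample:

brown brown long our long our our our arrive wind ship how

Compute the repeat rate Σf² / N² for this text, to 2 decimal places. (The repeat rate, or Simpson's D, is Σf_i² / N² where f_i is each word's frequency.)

0.19

Frequencies: our:4, brown:2, long:2, arrive:1, wind:1, ship:1, how:1
Σf² = 28; N² = 144
Repeat rate = 28 / 144 = 0.19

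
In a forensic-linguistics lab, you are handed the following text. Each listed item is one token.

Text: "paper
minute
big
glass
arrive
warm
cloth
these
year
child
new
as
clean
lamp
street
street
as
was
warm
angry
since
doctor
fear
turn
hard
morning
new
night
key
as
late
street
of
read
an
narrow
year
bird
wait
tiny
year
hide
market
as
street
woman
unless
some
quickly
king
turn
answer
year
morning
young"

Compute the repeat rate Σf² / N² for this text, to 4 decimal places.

0.0327

Frequencies: year:4, as:4, street:4, warm:2, new:2, turn:2, morning:2, paper:1, minute:1, big:1, glass:1, arrive:1, cloth:1, these:1, child:1, clean:1, lamp:1, was:1, angry:1, since:1, … (22 more, each freq 1)
Σf² = 99; N² = 3025
Repeat rate = 99 / 3025 = 0.0327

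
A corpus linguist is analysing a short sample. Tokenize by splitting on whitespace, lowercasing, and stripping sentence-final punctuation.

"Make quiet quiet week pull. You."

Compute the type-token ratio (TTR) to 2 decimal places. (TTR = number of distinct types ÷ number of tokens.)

N = 6 tokens, V = 5 types.
TTR = V / N = 5 / 6 = 0.83

0.83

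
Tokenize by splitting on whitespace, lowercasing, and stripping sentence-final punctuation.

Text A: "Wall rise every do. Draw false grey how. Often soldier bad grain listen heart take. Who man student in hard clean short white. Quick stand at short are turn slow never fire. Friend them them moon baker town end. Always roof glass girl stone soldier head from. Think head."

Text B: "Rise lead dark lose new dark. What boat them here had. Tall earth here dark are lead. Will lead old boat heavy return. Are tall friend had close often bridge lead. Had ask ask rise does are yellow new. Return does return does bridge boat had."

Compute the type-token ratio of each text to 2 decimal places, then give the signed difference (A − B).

TTR(A) = 45/49 = 0.92
TTR(B) = 24/46 = 0.52
Difference = 0.92 − 0.52 = 0.40

0.40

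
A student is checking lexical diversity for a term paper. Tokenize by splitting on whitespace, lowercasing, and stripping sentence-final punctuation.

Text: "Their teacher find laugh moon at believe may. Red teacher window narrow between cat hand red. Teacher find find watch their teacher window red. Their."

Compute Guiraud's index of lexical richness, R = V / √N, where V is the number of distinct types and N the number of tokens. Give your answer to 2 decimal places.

N = 25, V = 15.
√N = 5.000000
R = 15 / 5.000000 = 3.00

3.00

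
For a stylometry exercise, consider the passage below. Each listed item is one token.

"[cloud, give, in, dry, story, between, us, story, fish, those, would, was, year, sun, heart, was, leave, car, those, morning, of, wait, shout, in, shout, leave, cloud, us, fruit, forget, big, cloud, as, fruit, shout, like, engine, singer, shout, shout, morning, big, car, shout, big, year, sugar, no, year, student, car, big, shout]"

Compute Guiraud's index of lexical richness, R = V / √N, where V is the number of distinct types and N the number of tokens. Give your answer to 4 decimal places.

4.1208

N = 53, V = 30.
√N = 7.280110
R = 30 / 7.280110 = 4.1208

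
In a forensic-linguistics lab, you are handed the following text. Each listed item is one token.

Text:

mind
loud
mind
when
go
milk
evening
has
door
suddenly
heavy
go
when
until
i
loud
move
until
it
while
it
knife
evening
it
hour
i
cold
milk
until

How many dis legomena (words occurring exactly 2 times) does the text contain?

Frequencies: until:3, it:3, mind:2, loud:2, when:2, go:2, milk:2, evening:2, i:2, has:1, door:1, suddenly:1, heavy:1, move:1, while:1, knife:1, hour:1, cold:1
Words with frequency 2: evening, go, i, loud, milk, mind, when

7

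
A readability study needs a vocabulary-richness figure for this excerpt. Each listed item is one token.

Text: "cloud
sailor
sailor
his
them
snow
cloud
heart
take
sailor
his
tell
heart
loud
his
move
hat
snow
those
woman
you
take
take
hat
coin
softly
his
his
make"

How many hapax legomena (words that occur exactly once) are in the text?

10

Frequencies: his:5, sailor:3, take:3, cloud:2, snow:2, heart:2, hat:2, them:1, tell:1, loud:1, move:1, those:1, woman:1, you:1, coin:1, softly:1, make:1
Hapax (freq=1): coin, loud, make, move, softly, tell, them, those, woman, you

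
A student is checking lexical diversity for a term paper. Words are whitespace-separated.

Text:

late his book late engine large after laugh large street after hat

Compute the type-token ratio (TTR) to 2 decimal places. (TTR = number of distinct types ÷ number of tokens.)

0.75

N = 12 tokens, V = 9 types.
TTR = V / N = 9 / 12 = 0.75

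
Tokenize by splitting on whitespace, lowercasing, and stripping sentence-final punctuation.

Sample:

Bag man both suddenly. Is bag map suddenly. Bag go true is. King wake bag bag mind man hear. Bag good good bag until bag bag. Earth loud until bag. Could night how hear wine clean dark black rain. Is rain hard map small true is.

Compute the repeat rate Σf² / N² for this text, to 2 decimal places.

Frequencies: bag:10, is:4, man:2, suddenly:2, map:2, true:2, hear:2, good:2, until:2, rain:2, both:1, go:1, king:1, wake:1, mind:1, earth:1, loud:1, could:1, night:1, how:1, … (6 more, each freq 1)
Σf² = 164; N² = 2116
Repeat rate = 164 / 2116 = 0.08

0.08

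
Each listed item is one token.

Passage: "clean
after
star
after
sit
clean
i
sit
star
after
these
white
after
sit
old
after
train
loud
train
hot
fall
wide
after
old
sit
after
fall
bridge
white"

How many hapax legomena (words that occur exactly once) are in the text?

6

Frequencies: after:7, sit:4, clean:2, star:2, white:2, old:2, train:2, fall:2, i:1, these:1, loud:1, hot:1, wide:1, bridge:1
Hapax (freq=1): bridge, hot, i, loud, these, wide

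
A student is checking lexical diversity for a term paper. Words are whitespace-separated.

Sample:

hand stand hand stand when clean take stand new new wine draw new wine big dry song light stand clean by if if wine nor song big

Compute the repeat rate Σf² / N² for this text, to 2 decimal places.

0.08

Frequencies: stand:4, new:3, wine:3, hand:2, clean:2, big:2, song:2, if:2, when:1, take:1, draw:1, dry:1, light:1, by:1, nor:1
Σf² = 61; N² = 729
Repeat rate = 61 / 729 = 0.08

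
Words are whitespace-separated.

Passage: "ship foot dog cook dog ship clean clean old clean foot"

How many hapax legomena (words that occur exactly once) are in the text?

2

Frequencies: clean:3, ship:2, foot:2, dog:2, cook:1, old:1
Hapax (freq=1): cook, old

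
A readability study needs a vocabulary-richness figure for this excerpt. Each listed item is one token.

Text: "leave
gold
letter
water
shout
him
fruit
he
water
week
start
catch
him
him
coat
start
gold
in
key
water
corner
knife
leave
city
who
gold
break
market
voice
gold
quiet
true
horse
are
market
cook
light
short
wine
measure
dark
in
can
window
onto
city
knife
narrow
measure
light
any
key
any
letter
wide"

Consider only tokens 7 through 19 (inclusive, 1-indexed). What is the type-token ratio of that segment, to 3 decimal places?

Segment tokens 7–19: fruit, he, water, week, start, catch, him, him, coat, start, gold, in, key
Segment N = 13, segment V = 11.
TTR = 11 / 13 = 0.846

0.846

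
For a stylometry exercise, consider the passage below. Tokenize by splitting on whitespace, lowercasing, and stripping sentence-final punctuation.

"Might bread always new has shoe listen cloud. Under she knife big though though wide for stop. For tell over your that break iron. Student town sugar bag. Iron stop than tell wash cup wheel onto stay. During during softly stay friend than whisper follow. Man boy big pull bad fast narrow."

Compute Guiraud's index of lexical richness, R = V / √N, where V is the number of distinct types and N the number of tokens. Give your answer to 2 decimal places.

N = 52, V = 43.
√N = 7.211103
R = 43 / 7.211103 = 5.96

5.96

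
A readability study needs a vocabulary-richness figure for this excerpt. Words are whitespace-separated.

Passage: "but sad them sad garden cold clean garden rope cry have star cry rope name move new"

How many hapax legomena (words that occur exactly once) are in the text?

Frequencies: sad:2, garden:2, rope:2, cry:2, but:1, them:1, cold:1, clean:1, have:1, star:1, name:1, move:1, new:1
Hapax (freq=1): but, clean, cold, have, move, name, new, star, them

9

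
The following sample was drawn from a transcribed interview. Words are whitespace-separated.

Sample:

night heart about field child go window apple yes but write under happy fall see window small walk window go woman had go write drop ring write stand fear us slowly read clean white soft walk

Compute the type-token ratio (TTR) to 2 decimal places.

N = 36 tokens, V = 29 types.
TTR = V / N = 29 / 36 = 0.81

0.81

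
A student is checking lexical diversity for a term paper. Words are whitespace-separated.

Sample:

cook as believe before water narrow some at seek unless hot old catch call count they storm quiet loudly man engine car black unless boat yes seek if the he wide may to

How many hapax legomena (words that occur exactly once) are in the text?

Frequencies: seek:2, unless:2, cook:1, as:1, believe:1, before:1, water:1, narrow:1, some:1, at:1, hot:1, old:1, catch:1, call:1, count:1, they:1, storm:1, quiet:1, loudly:1, man:1, … (11 more, each freq 1)
Hapax (freq=1): as, at, before, believe, black, boat, call, car, catch, cook, count, engine, he, hot, if, loudly, man, may, narrow, old, quiet, some, storm, the, they, to, water, wide, yes

29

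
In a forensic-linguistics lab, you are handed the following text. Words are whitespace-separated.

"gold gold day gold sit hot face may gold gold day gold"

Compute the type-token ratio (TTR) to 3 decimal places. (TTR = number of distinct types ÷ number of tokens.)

N = 12 tokens, V = 6 types.
TTR = V / N = 6 / 12 = 0.500

0.500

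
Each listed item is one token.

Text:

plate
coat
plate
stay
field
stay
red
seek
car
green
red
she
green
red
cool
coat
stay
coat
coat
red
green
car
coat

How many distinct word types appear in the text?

10

Distinct types: {car, coat, cool, field, green, plate, red, seek, she, stay}
V = 10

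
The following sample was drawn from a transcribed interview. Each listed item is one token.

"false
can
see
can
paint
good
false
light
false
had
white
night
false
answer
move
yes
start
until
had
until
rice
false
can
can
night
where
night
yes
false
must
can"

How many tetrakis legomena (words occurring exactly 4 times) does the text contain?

Frequencies: false:6, can:5, night:3, had:2, yes:2, until:2, see:1, paint:1, good:1, light:1, white:1, answer:1, move:1, start:1, rice:1, where:1, must:1
Words with frequency 4: (none)

0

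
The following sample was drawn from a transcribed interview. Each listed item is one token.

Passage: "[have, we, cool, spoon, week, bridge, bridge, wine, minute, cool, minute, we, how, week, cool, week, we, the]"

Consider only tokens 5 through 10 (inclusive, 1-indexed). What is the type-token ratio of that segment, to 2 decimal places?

Segment tokens 5–10: week, bridge, bridge, wine, minute, cool
Segment N = 6, segment V = 5.
TTR = 5 / 6 = 0.83

0.83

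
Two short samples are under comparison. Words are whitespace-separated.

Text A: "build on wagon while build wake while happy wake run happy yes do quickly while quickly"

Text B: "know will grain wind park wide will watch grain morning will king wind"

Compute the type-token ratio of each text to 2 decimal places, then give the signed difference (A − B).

TTR(A) = 10/16 = 0.63
TTR(B) = 9/13 = 0.69
Difference = 0.63 − 0.69 = -0.06

-0.06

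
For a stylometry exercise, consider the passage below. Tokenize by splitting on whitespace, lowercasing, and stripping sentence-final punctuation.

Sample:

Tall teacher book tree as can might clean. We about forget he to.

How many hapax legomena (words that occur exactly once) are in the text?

Frequencies: tall:1, teacher:1, book:1, tree:1, as:1, can:1, might:1, clean:1, we:1, about:1, forget:1, he:1, to:1
Hapax (freq=1): about, as, book, can, clean, forget, he, might, tall, teacher, to, tree, we

13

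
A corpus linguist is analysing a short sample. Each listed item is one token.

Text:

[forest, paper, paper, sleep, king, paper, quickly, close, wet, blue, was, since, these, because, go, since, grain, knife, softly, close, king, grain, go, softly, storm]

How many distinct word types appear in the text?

Distinct types: {because, blue, close, forest, go, grain, king, knife, paper, quickly, since, sleep, softly, storm, these, was, wet}
V = 17

17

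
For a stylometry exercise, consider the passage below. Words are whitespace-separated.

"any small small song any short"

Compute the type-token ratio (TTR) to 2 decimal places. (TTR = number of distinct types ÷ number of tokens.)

0.67

N = 6 tokens, V = 4 types.
TTR = V / N = 4 / 6 = 0.67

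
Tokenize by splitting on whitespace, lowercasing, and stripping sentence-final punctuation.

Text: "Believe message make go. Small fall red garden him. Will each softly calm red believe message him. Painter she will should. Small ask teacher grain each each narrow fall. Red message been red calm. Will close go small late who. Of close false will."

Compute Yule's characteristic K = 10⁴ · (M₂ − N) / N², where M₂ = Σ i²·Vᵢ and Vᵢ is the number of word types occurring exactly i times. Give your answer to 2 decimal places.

278.93

Frequencies: red:4, will:4, message:3, small:3, each:3, believe:2, go:2, fall:2, him:2, calm:2, close:2, make:1, garden:1, softly:1, painter:1, she:1, should:1, ask:1, teacher:1, grain:1, … (6 more, each freq 1)
N = 44. Frequency spectrum: V_1=15, V_2=6, V_3=3, V_4=2
M₂ = 1²·15 + 2²·6 + 3²·3 + 4²·2 = 98
K = 10000 × (98 − 44) / 44² = 278.93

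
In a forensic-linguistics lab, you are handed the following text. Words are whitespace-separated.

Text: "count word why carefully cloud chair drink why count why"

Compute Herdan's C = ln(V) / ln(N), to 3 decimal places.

N = 10, V = 7.
ln(V) = 1.945910, ln(N) = 2.302585
C = 1.945910 / 2.302585 = 0.845

0.845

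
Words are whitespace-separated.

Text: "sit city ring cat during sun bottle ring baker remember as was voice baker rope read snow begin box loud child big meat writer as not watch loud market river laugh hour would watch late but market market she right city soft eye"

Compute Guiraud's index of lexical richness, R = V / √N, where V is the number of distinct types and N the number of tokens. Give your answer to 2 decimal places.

N = 43, V = 35.
√N = 6.557439
R = 35 / 6.557439 = 5.34

5.34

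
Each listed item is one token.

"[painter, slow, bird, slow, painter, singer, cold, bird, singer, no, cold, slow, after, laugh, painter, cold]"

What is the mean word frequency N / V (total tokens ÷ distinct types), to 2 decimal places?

N = 16 tokens, V = 8 types.
Mean frequency = N / V = 16 / 8 = 2.00

2.00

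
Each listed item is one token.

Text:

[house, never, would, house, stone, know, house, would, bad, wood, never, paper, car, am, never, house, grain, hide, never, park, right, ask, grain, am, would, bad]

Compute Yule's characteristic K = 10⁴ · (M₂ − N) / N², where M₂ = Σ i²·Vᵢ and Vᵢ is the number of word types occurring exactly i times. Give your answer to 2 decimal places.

532.54

Frequencies: house:4, never:4, would:3, bad:2, am:2, grain:2, stone:1, know:1, wood:1, paper:1, car:1, hide:1, park:1, right:1, ask:1
N = 26. Frequency spectrum: V_1=9, V_2=3, V_3=1, V_4=2
M₂ = 1²·9 + 2²·3 + 3²·1 + 4²·2 = 62
K = 10000 × (62 − 26) / 26² = 532.54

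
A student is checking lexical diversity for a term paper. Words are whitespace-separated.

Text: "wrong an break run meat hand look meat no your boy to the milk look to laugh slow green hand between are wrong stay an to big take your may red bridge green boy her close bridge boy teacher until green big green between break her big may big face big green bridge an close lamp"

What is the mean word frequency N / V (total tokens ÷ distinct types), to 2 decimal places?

1.87

N = 56 tokens, V = 30 types.
Mean frequency = N / V = 56 / 30 = 1.87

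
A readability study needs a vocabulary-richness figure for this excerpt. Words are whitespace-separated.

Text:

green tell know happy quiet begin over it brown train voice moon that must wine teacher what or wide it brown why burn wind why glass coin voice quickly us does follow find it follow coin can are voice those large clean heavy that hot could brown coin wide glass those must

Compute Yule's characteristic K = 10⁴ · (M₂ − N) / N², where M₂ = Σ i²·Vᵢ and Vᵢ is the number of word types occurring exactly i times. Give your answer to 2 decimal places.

Frequencies: it:3, brown:3, voice:3, coin:3, that:2, must:2, wide:2, why:2, glass:2, follow:2, those:2, green:1, tell:1, know:1, happy:1, quiet:1, begin:1, over:1, train:1, moon:1, … (17 more, each freq 1)
N = 52. Frequency spectrum: V_1=26, V_2=7, V_3=4
M₂ = 1²·26 + 2²·7 + 3²·4 = 90
K = 10000 × (90 − 52) / 52² = 140.53

140.53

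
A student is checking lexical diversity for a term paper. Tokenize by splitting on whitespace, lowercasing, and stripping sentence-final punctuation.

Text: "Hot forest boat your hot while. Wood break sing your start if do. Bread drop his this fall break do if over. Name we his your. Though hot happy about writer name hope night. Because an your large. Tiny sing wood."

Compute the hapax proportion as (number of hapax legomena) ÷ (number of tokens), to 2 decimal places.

0.49

Frequencies: your:4, hot:3, wood:2, break:2, sing:2, if:2, do:2, his:2, name:2, forest:1, boat:1, while:1, start:1, bread:1, drop:1, this:1, fall:1, over:1, we:1, though:1, … (9 more, each freq 1)
Hapax count = 20; token count = 41.
Ratio = 20 / 41 = 0.49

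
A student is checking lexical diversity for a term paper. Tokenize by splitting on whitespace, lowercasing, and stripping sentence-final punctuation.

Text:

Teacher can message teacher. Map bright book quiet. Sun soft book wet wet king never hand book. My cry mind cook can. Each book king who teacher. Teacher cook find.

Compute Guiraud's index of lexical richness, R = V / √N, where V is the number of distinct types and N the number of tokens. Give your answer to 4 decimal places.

N = 30, V = 20.
√N = 5.477226
R = 20 / 5.477226 = 3.6515

3.6515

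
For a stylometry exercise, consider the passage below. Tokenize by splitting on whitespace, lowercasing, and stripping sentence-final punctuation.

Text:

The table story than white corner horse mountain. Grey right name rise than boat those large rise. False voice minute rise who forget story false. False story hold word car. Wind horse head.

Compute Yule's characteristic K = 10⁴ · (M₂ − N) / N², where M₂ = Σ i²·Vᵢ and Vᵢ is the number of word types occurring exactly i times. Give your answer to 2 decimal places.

202.02

Frequencies: story:3, rise:3, false:3, than:2, horse:2, the:1, table:1, white:1, corner:1, mountain:1, grey:1, right:1, name:1, boat:1, those:1, large:1, voice:1, minute:1, who:1, forget:1, … (5 more, each freq 1)
N = 33. Frequency spectrum: V_1=20, V_2=2, V_3=3
M₂ = 1²·20 + 2²·2 + 3²·3 = 55
K = 10000 × (55 − 33) / 33² = 202.02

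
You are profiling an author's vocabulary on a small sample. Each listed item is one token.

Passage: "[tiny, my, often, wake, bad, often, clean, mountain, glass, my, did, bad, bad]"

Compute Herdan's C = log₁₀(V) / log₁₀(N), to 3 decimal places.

0.857

N = 13, V = 9.
log₁₀(V) = 0.954243, log₁₀(N) = 1.113943
C = 0.954243 / 1.113943 = 0.857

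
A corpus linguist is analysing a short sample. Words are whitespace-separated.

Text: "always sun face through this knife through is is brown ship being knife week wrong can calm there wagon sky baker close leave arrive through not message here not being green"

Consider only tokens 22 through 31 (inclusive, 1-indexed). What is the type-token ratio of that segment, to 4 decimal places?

0.9000

Segment tokens 22–31: close, leave, arrive, through, not, message, here, not, being, green
Segment N = 10, segment V = 9.
TTR = 9 / 10 = 0.9000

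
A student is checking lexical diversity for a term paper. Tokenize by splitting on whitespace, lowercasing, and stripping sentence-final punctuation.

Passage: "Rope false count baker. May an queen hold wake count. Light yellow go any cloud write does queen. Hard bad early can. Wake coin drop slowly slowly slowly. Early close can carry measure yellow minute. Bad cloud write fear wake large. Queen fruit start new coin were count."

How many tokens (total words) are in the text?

48

Tokens: rope, false, count, baker, may, an, queen, hold, wake, count, light, yellow, go, any, cloud, write, does, queen, hard, bad, early, can, wake, coin, drop, slowly, slowly, slowly, early, close, can, carry, measure, yellow, minute, bad, cloud, write, fear, wake, large, queen, fruit, start, new, coin, were, count
N = 48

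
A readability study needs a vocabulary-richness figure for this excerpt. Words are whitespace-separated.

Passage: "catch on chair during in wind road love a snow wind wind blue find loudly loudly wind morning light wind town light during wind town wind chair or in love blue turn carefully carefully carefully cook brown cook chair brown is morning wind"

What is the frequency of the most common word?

Frequencies: wind:8, chair:3, carefully:3, during:2, in:2, love:2, blue:2, loudly:2, morning:2, light:2, town:2, cook:2, brown:2, catch:1, on:1, road:1, a:1, snow:1, find:1, or:1, … (2 more, each freq 1)
Most common: 'wind' with frequency 8.

8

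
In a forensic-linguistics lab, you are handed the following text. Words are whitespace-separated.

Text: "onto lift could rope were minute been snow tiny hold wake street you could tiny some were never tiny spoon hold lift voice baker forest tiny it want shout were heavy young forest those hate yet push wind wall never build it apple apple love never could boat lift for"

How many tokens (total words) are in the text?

Tokens: onto, lift, could, rope, were, minute, been, snow, tiny, hold, wake, street, you, could, tiny, some, were, never, tiny, spoon, hold, lift, voice, baker, forest, tiny, it, want, shout, were, heavy, young, forest, those, hate, yet, push, wind, wall, never, build, it, apple, apple, love, never, could, boat, lift, for
N = 50

50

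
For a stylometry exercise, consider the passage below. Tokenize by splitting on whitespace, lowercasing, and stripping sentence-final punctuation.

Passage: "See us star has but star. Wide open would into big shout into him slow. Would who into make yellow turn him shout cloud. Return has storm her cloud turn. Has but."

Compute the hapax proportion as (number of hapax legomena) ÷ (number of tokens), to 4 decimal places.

0.3750

Frequencies: has:3, into:3, star:2, but:2, would:2, shout:2, him:2, turn:2, cloud:2, see:1, us:1, wide:1, open:1, big:1, slow:1, who:1, make:1, yellow:1, return:1, storm:1, … (1 more, each freq 1)
Hapax count = 12; token count = 32.
Ratio = 12 / 32 = 0.3750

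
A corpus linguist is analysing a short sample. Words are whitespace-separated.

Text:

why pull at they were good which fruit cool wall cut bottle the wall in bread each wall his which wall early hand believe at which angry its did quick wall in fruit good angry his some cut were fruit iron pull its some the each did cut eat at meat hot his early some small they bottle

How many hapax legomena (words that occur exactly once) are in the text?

11

Frequencies: wall:5, at:3, which:3, fruit:3, cut:3, his:3, some:3, pull:2, they:2, were:2, good:2, bottle:2, the:2, in:2, each:2, early:2, angry:2, its:2, did:2, why:1, … (10 more, each freq 1)
Hapax (freq=1): believe, bread, cool, eat, hand, hot, iron, meat, quick, small, why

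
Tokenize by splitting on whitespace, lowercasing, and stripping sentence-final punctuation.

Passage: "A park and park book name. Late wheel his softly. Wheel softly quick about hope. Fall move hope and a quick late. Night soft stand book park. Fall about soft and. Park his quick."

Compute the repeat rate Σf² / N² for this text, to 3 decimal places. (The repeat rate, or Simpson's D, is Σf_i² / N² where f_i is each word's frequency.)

0.067

Frequencies: park:4, and:3, quick:3, a:2, book:2, late:2, wheel:2, his:2, softly:2, about:2, hope:2, fall:2, soft:2, name:1, move:1, night:1, stand:1
Σf² = 78; N² = 1156
Repeat rate = 78 / 1156 = 0.067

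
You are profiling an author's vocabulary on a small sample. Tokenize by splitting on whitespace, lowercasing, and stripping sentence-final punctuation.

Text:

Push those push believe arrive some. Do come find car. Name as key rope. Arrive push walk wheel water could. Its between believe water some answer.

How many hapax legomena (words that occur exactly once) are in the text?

15

Frequencies: push:3, believe:2, arrive:2, some:2, water:2, those:1, do:1, come:1, find:1, car:1, name:1, as:1, key:1, rope:1, walk:1, wheel:1, could:1, its:1, between:1, answer:1
Hapax (freq=1): answer, as, between, car, come, could, do, find, its, key, name, rope, those, walk, wheel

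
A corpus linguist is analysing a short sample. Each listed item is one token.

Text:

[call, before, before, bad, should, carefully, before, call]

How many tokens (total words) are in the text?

Tokens: call, before, before, bad, should, carefully, before, call
N = 8

8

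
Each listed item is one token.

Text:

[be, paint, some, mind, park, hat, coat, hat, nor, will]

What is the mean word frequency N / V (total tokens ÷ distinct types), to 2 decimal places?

N = 10 tokens, V = 9 types.
Mean frequency = N / V = 10 / 9 = 1.11

1.11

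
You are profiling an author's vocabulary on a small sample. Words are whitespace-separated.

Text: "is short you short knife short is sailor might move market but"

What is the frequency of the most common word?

3

Frequencies: short:3, is:2, you:1, knife:1, sailor:1, might:1, move:1, market:1, but:1
Most common: 'short' with frequency 3.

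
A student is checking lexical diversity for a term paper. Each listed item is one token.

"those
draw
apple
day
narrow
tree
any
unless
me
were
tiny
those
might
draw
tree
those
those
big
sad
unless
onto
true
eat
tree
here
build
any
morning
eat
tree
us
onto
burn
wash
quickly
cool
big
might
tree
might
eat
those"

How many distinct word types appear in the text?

25

Distinct types: {any, apple, big, build, burn, cool, day, draw, eat, here, me, might, morning, narrow, onto, quickly, sad, those, tiny, tree, true, unless, us, wash, were}
V = 25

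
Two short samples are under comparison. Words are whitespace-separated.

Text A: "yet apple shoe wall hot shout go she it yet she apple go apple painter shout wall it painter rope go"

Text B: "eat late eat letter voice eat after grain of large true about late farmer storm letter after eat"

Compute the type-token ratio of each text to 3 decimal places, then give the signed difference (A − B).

TTR(A) = 11/21 = 0.524
TTR(B) = 12/18 = 0.667
Difference = 0.524 − 0.667 = -0.143

-0.143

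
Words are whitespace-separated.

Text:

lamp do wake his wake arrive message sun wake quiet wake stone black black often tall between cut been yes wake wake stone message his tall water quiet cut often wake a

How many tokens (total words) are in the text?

Tokens: lamp, do, wake, his, wake, arrive, message, sun, wake, quiet, wake, stone, black, black, often, tall, between, cut, been, yes, wake, wake, stone, message, his, tall, water, quiet, cut, often, wake, a
N = 32

32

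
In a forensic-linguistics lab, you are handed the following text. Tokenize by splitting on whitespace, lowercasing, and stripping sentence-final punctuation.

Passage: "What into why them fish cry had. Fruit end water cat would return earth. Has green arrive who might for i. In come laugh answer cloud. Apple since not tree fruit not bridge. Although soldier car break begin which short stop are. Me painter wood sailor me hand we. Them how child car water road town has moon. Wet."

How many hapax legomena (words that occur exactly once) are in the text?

Frequencies: them:2, fruit:2, water:2, has:2, not:2, car:2, me:2, what:1, into:1, why:1, fish:1, cry:1, had:1, end:1, cat:1, would:1, return:1, earth:1, green:1, arrive:1, … (32 more, each freq 1)
Hapax (freq=1): although, answer, apple, are, arrive, begin, break, bridge, cat, child, cloud, come, cry, earth, end, fish, for, green, had, hand, how, i, in, into, laugh, might, moon, painter, return, road, sailor, short, since, soldier, stop, town, tree, we, wet, what, which, who, why, wood, would

45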